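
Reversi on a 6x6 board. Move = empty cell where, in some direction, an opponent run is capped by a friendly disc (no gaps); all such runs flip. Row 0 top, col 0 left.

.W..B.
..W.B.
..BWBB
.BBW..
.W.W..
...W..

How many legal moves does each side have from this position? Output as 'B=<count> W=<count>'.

-- B to move --
(0,0): no bracket -> illegal
(0,2): flips 1 -> legal
(0,3): no bracket -> illegal
(1,0): no bracket -> illegal
(1,1): no bracket -> illegal
(1,3): no bracket -> illegal
(2,1): no bracket -> illegal
(3,0): no bracket -> illegal
(3,4): flips 1 -> legal
(4,0): no bracket -> illegal
(4,2): flips 1 -> legal
(4,4): flips 1 -> legal
(5,0): flips 1 -> legal
(5,1): flips 1 -> legal
(5,2): no bracket -> illegal
(5,4): flips 1 -> legal
B mobility = 7
-- W to move --
(0,3): no bracket -> illegal
(0,5): flips 1 -> legal
(1,1): flips 1 -> legal
(1,3): no bracket -> illegal
(1,5): flips 1 -> legal
(2,0): no bracket -> illegal
(2,1): flips 3 -> legal
(3,0): flips 2 -> legal
(3,4): no bracket -> illegal
(3,5): no bracket -> illegal
(4,0): no bracket -> illegal
(4,2): flips 2 -> legal
W mobility = 6

Answer: B=7 W=6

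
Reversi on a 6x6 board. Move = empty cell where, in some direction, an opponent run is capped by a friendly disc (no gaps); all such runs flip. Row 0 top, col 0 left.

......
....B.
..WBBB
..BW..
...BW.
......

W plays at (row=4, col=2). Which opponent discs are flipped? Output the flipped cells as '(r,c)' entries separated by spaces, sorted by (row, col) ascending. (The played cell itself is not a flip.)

Answer: (3,2) (4,3)

Derivation:
Dir NW: first cell '.' (not opp) -> no flip
Dir N: opp run (3,2) capped by W -> flip
Dir NE: first cell 'W' (not opp) -> no flip
Dir W: first cell '.' (not opp) -> no flip
Dir E: opp run (4,3) capped by W -> flip
Dir SW: first cell '.' (not opp) -> no flip
Dir S: first cell '.' (not opp) -> no flip
Dir SE: first cell '.' (not opp) -> no flip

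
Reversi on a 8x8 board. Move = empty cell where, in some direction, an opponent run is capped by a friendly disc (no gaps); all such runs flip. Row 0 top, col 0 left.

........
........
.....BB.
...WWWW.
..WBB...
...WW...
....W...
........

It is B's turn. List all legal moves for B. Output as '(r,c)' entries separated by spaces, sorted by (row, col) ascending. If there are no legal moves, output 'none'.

(2,2): flips 1 -> legal
(2,3): flips 1 -> legal
(2,4): flips 1 -> legal
(2,7): no bracket -> illegal
(3,1): no bracket -> illegal
(3,2): no bracket -> illegal
(3,7): no bracket -> illegal
(4,1): flips 1 -> legal
(4,5): flips 1 -> legal
(4,6): flips 1 -> legal
(4,7): flips 1 -> legal
(5,1): no bracket -> illegal
(5,2): no bracket -> illegal
(5,5): no bracket -> illegal
(6,2): flips 1 -> legal
(6,3): flips 1 -> legal
(6,5): flips 1 -> legal
(7,3): no bracket -> illegal
(7,4): flips 2 -> legal
(7,5): no bracket -> illegal

Answer: (2,2) (2,3) (2,4) (4,1) (4,5) (4,6) (4,7) (6,2) (6,3) (6,5) (7,4)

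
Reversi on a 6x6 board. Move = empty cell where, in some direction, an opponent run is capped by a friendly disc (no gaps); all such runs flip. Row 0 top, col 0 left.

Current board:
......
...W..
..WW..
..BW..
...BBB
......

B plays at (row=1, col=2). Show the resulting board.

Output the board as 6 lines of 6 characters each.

Place B at (1,2); scan 8 dirs for brackets.
Dir NW: first cell '.' (not opp) -> no flip
Dir N: first cell '.' (not opp) -> no flip
Dir NE: first cell '.' (not opp) -> no flip
Dir W: first cell '.' (not opp) -> no flip
Dir E: opp run (1,3), next='.' -> no flip
Dir SW: first cell '.' (not opp) -> no flip
Dir S: opp run (2,2) capped by B -> flip
Dir SE: opp run (2,3), next='.' -> no flip
All flips: (2,2)

Answer: ......
..BW..
..BW..
..BW..
...BBB
......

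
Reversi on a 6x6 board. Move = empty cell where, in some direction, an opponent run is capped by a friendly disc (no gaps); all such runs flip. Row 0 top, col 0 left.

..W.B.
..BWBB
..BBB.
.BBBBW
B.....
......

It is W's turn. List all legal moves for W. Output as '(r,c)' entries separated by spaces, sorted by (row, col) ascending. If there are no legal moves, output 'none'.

(0,1): no bracket -> illegal
(0,3): no bracket -> illegal
(0,5): no bracket -> illegal
(1,1): flips 1 -> legal
(2,0): no bracket -> illegal
(2,1): no bracket -> illegal
(2,5): no bracket -> illegal
(3,0): flips 4 -> legal
(4,1): no bracket -> illegal
(4,2): flips 3 -> legal
(4,3): flips 2 -> legal
(4,4): no bracket -> illegal
(4,5): no bracket -> illegal
(5,0): no bracket -> illegal
(5,1): no bracket -> illegal

Answer: (1,1) (3,0) (4,2) (4,3)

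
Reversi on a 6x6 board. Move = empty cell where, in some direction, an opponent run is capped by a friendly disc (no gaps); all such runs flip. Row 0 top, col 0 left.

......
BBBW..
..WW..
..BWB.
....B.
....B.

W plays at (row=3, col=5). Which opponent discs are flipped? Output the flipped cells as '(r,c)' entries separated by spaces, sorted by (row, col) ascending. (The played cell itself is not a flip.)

Dir NW: first cell '.' (not opp) -> no flip
Dir N: first cell '.' (not opp) -> no flip
Dir NE: edge -> no flip
Dir W: opp run (3,4) capped by W -> flip
Dir E: edge -> no flip
Dir SW: opp run (4,4), next='.' -> no flip
Dir S: first cell '.' (not opp) -> no flip
Dir SE: edge -> no flip

Answer: (3,4)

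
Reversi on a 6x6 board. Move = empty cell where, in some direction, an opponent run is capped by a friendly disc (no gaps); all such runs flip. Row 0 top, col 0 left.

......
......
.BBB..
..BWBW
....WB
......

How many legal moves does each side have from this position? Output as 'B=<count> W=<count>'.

-- B to move --
(2,4): no bracket -> illegal
(2,5): flips 1 -> legal
(4,2): no bracket -> illegal
(4,3): flips 2 -> legal
(5,3): no bracket -> illegal
(5,4): flips 1 -> legal
(5,5): flips 2 -> legal
B mobility = 4
-- W to move --
(1,0): no bracket -> illegal
(1,1): flips 1 -> legal
(1,2): no bracket -> illegal
(1,3): flips 1 -> legal
(1,4): no bracket -> illegal
(2,0): no bracket -> illegal
(2,4): flips 1 -> legal
(2,5): no bracket -> illegal
(3,0): no bracket -> illegal
(3,1): flips 1 -> legal
(4,1): no bracket -> illegal
(4,2): no bracket -> illegal
(4,3): no bracket -> illegal
(5,4): no bracket -> illegal
(5,5): flips 1 -> legal
W mobility = 5

Answer: B=4 W=5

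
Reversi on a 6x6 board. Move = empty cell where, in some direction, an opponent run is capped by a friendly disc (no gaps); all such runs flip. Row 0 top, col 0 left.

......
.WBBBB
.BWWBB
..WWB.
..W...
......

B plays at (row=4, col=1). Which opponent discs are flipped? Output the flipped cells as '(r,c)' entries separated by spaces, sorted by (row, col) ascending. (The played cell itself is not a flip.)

Dir NW: first cell '.' (not opp) -> no flip
Dir N: first cell '.' (not opp) -> no flip
Dir NE: opp run (3,2) (2,3) capped by B -> flip
Dir W: first cell '.' (not opp) -> no flip
Dir E: opp run (4,2), next='.' -> no flip
Dir SW: first cell '.' (not opp) -> no flip
Dir S: first cell '.' (not opp) -> no flip
Dir SE: first cell '.' (not opp) -> no flip

Answer: (2,3) (3,2)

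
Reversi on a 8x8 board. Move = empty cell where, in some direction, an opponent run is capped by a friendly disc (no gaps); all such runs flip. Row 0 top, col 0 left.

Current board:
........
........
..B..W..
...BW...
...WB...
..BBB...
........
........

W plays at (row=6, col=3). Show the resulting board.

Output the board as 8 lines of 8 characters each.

Answer: ........
........
..B..W..
...BW...
...WB...
..BWB...
...W....
........

Derivation:
Place W at (6,3); scan 8 dirs for brackets.
Dir NW: opp run (5,2), next='.' -> no flip
Dir N: opp run (5,3) capped by W -> flip
Dir NE: opp run (5,4), next='.' -> no flip
Dir W: first cell '.' (not opp) -> no flip
Dir E: first cell '.' (not opp) -> no flip
Dir SW: first cell '.' (not opp) -> no flip
Dir S: first cell '.' (not opp) -> no flip
Dir SE: first cell '.' (not opp) -> no flip
All flips: (5,3)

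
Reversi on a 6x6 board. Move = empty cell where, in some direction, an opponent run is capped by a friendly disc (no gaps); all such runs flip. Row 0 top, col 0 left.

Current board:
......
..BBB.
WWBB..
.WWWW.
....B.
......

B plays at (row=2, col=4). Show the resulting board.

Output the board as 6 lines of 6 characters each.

Place B at (2,4); scan 8 dirs for brackets.
Dir NW: first cell 'B' (not opp) -> no flip
Dir N: first cell 'B' (not opp) -> no flip
Dir NE: first cell '.' (not opp) -> no flip
Dir W: first cell 'B' (not opp) -> no flip
Dir E: first cell '.' (not opp) -> no flip
Dir SW: opp run (3,3), next='.' -> no flip
Dir S: opp run (3,4) capped by B -> flip
Dir SE: first cell '.' (not opp) -> no flip
All flips: (3,4)

Answer: ......
..BBB.
WWBBB.
.WWWB.
....B.
......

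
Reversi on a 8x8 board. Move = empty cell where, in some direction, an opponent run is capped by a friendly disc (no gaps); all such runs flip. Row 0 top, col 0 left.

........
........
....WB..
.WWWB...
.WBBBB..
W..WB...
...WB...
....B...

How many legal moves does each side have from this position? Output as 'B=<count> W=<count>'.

Answer: B=12 W=9

Derivation:
-- B to move --
(1,3): no bracket -> illegal
(1,4): flips 1 -> legal
(1,5): flips 2 -> legal
(2,0): flips 1 -> legal
(2,1): flips 1 -> legal
(2,2): flips 2 -> legal
(2,3): flips 2 -> legal
(3,0): flips 3 -> legal
(3,5): no bracket -> illegal
(4,0): flips 1 -> legal
(5,1): no bracket -> illegal
(5,2): flips 2 -> legal
(6,0): no bracket -> illegal
(6,1): no bracket -> illegal
(6,2): flips 2 -> legal
(7,2): flips 1 -> legal
(7,3): flips 2 -> legal
B mobility = 12
-- W to move --
(1,4): no bracket -> illegal
(1,5): no bracket -> illegal
(1,6): no bracket -> illegal
(2,3): no bracket -> illegal
(2,6): flips 1 -> legal
(3,5): flips 2 -> legal
(3,6): flips 2 -> legal
(4,6): flips 4 -> legal
(5,1): flips 1 -> legal
(5,2): flips 1 -> legal
(5,5): flips 2 -> legal
(5,6): no bracket -> illegal
(6,5): flips 3 -> legal
(7,3): no bracket -> illegal
(7,5): flips 1 -> legal
W mobility = 9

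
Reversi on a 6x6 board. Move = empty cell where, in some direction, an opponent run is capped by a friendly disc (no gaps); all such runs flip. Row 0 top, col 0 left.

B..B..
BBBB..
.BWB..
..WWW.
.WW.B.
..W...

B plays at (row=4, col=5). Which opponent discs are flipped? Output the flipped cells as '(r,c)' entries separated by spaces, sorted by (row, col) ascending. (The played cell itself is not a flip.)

Dir NW: opp run (3,4) capped by B -> flip
Dir N: first cell '.' (not opp) -> no flip
Dir NE: edge -> no flip
Dir W: first cell 'B' (not opp) -> no flip
Dir E: edge -> no flip
Dir SW: first cell '.' (not opp) -> no flip
Dir S: first cell '.' (not opp) -> no flip
Dir SE: edge -> no flip

Answer: (3,4)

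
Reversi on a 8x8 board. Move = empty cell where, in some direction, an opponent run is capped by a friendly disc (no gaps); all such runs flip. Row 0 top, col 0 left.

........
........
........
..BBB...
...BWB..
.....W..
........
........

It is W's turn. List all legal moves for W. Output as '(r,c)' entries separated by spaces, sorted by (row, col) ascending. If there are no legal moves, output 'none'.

Answer: (2,2) (2,4) (3,5) (4,2) (4,6)

Derivation:
(2,1): no bracket -> illegal
(2,2): flips 1 -> legal
(2,3): no bracket -> illegal
(2,4): flips 1 -> legal
(2,5): no bracket -> illegal
(3,1): no bracket -> illegal
(3,5): flips 1 -> legal
(3,6): no bracket -> illegal
(4,1): no bracket -> illegal
(4,2): flips 1 -> legal
(4,6): flips 1 -> legal
(5,2): no bracket -> illegal
(5,3): no bracket -> illegal
(5,4): no bracket -> illegal
(5,6): no bracket -> illegal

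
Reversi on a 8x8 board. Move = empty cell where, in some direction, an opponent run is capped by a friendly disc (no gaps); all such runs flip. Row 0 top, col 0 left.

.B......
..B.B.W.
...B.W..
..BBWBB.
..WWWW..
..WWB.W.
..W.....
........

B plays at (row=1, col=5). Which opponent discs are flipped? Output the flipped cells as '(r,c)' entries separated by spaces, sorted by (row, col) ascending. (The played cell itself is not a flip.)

Answer: (2,5)

Derivation:
Dir NW: first cell '.' (not opp) -> no flip
Dir N: first cell '.' (not opp) -> no flip
Dir NE: first cell '.' (not opp) -> no flip
Dir W: first cell 'B' (not opp) -> no flip
Dir E: opp run (1,6), next='.' -> no flip
Dir SW: first cell '.' (not opp) -> no flip
Dir S: opp run (2,5) capped by B -> flip
Dir SE: first cell '.' (not opp) -> no flip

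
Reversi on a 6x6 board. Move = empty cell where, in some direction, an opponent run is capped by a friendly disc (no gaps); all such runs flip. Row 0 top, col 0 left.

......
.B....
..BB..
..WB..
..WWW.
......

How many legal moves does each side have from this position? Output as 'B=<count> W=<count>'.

Answer: B=6 W=6

Derivation:
-- B to move --
(2,1): no bracket -> illegal
(3,1): flips 1 -> legal
(3,4): no bracket -> illegal
(3,5): no bracket -> illegal
(4,1): flips 1 -> legal
(4,5): no bracket -> illegal
(5,1): flips 1 -> legal
(5,2): flips 2 -> legal
(5,3): flips 1 -> legal
(5,4): no bracket -> illegal
(5,5): flips 1 -> legal
B mobility = 6
-- W to move --
(0,0): flips 3 -> legal
(0,1): no bracket -> illegal
(0,2): no bracket -> illegal
(1,0): no bracket -> illegal
(1,2): flips 1 -> legal
(1,3): flips 2 -> legal
(1,4): flips 1 -> legal
(2,0): no bracket -> illegal
(2,1): no bracket -> illegal
(2,4): flips 1 -> legal
(3,1): no bracket -> illegal
(3,4): flips 1 -> legal
W mobility = 6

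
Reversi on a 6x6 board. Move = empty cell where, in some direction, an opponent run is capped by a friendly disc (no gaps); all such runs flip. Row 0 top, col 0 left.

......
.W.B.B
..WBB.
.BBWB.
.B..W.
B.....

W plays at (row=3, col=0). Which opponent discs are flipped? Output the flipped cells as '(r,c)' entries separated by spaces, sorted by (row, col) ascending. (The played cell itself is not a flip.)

Dir NW: edge -> no flip
Dir N: first cell '.' (not opp) -> no flip
Dir NE: first cell '.' (not opp) -> no flip
Dir W: edge -> no flip
Dir E: opp run (3,1) (3,2) capped by W -> flip
Dir SW: edge -> no flip
Dir S: first cell '.' (not opp) -> no flip
Dir SE: opp run (4,1), next='.' -> no flip

Answer: (3,1) (3,2)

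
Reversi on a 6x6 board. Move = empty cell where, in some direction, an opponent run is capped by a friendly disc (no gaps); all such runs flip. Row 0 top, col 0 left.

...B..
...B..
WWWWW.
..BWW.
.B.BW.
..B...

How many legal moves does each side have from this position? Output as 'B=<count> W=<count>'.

-- B to move --
(1,0): flips 1 -> legal
(1,1): no bracket -> illegal
(1,2): flips 1 -> legal
(1,4): flips 1 -> legal
(1,5): no bracket -> illegal
(2,5): flips 1 -> legal
(3,0): no bracket -> illegal
(3,1): flips 1 -> legal
(3,5): flips 3 -> legal
(4,2): no bracket -> illegal
(4,5): flips 1 -> legal
(5,3): no bracket -> illegal
(5,4): no bracket -> illegal
(5,5): no bracket -> illegal
B mobility = 7
-- W to move --
(0,2): flips 1 -> legal
(0,4): flips 1 -> legal
(1,2): no bracket -> illegal
(1,4): no bracket -> illegal
(3,0): no bracket -> illegal
(3,1): flips 1 -> legal
(4,0): no bracket -> illegal
(4,2): flips 2 -> legal
(5,0): flips 2 -> legal
(5,1): no bracket -> illegal
(5,3): flips 1 -> legal
(5,4): flips 2 -> legal
W mobility = 7

Answer: B=7 W=7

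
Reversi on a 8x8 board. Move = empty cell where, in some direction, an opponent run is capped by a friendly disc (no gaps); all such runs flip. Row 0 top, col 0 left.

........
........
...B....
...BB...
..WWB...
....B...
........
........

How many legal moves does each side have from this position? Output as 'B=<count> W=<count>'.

Answer: B=5 W=5

Derivation:
-- B to move --
(3,1): no bracket -> illegal
(3,2): flips 1 -> legal
(4,1): flips 2 -> legal
(5,1): flips 1 -> legal
(5,2): flips 1 -> legal
(5,3): flips 1 -> legal
B mobility = 5
-- W to move --
(1,2): no bracket -> illegal
(1,3): flips 2 -> legal
(1,4): no bracket -> illegal
(2,2): no bracket -> illegal
(2,4): flips 1 -> legal
(2,5): flips 1 -> legal
(3,2): no bracket -> illegal
(3,5): no bracket -> illegal
(4,5): flips 1 -> legal
(5,3): no bracket -> illegal
(5,5): no bracket -> illegal
(6,3): no bracket -> illegal
(6,4): no bracket -> illegal
(6,5): flips 1 -> legal
W mobility = 5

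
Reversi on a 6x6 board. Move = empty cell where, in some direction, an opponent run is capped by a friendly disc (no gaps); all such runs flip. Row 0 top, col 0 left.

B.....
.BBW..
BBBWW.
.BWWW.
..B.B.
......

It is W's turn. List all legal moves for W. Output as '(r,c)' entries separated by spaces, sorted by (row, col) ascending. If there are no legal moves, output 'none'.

(0,1): flips 1 -> legal
(0,2): flips 2 -> legal
(0,3): no bracket -> illegal
(1,0): flips 3 -> legal
(3,0): flips 1 -> legal
(3,5): no bracket -> illegal
(4,0): flips 2 -> legal
(4,1): no bracket -> illegal
(4,3): no bracket -> illegal
(4,5): no bracket -> illegal
(5,1): flips 1 -> legal
(5,2): flips 1 -> legal
(5,3): no bracket -> illegal
(5,4): flips 1 -> legal
(5,5): flips 1 -> legal

Answer: (0,1) (0,2) (1,0) (3,0) (4,0) (5,1) (5,2) (5,4) (5,5)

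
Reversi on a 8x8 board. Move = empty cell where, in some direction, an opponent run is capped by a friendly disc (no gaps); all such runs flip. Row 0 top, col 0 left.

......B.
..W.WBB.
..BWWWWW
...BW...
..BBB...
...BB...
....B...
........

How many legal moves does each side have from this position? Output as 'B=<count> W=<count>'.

-- B to move --
(0,1): no bracket -> illegal
(0,2): flips 1 -> legal
(0,3): no bracket -> illegal
(0,4): flips 3 -> legal
(0,5): no bracket -> illegal
(1,1): no bracket -> illegal
(1,3): flips 2 -> legal
(1,7): no bracket -> illegal
(2,1): no bracket -> illegal
(3,2): no bracket -> illegal
(3,5): flips 2 -> legal
(3,6): flips 1 -> legal
(3,7): flips 1 -> legal
(4,5): no bracket -> illegal
B mobility = 6
-- W to move --
(0,4): flips 1 -> legal
(0,5): flips 2 -> legal
(0,7): flips 1 -> legal
(1,1): no bracket -> illegal
(1,3): no bracket -> illegal
(1,7): flips 2 -> legal
(2,1): flips 1 -> legal
(3,1): no bracket -> illegal
(3,2): flips 2 -> legal
(3,5): no bracket -> illegal
(4,1): no bracket -> illegal
(4,5): no bracket -> illegal
(5,1): flips 2 -> legal
(5,2): flips 1 -> legal
(5,5): no bracket -> illegal
(6,2): no bracket -> illegal
(6,3): flips 3 -> legal
(6,5): no bracket -> illegal
(7,3): no bracket -> illegal
(7,4): flips 3 -> legal
(7,5): no bracket -> illegal
W mobility = 10

Answer: B=6 W=10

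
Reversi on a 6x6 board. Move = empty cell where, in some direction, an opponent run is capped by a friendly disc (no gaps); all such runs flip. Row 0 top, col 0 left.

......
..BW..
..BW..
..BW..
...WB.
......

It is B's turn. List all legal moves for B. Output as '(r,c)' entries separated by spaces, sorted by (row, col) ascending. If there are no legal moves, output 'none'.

Answer: (0,4) (1,4) (2,4) (3,4) (4,2) (5,4)

Derivation:
(0,2): no bracket -> illegal
(0,3): no bracket -> illegal
(0,4): flips 1 -> legal
(1,4): flips 2 -> legal
(2,4): flips 1 -> legal
(3,4): flips 2 -> legal
(4,2): flips 1 -> legal
(5,2): no bracket -> illegal
(5,3): no bracket -> illegal
(5,4): flips 1 -> legal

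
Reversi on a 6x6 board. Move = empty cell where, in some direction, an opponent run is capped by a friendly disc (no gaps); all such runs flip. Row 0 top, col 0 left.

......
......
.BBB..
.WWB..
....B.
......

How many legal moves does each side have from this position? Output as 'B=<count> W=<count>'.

Answer: B=5 W=6

Derivation:
-- B to move --
(2,0): no bracket -> illegal
(3,0): flips 2 -> legal
(4,0): flips 1 -> legal
(4,1): flips 2 -> legal
(4,2): flips 1 -> legal
(4,3): flips 1 -> legal
B mobility = 5
-- W to move --
(1,0): flips 1 -> legal
(1,1): flips 1 -> legal
(1,2): flips 1 -> legal
(1,3): flips 1 -> legal
(1,4): flips 1 -> legal
(2,0): no bracket -> illegal
(2,4): no bracket -> illegal
(3,0): no bracket -> illegal
(3,4): flips 1 -> legal
(3,5): no bracket -> illegal
(4,2): no bracket -> illegal
(4,3): no bracket -> illegal
(4,5): no bracket -> illegal
(5,3): no bracket -> illegal
(5,4): no bracket -> illegal
(5,5): no bracket -> illegal
W mobility = 6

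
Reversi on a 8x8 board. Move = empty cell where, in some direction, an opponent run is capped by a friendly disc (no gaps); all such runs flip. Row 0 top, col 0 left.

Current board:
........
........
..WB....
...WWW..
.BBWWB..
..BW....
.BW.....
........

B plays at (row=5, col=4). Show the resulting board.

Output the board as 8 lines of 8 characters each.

Place B at (5,4); scan 8 dirs for brackets.
Dir NW: opp run (4,3), next='.' -> no flip
Dir N: opp run (4,4) (3,4), next='.' -> no flip
Dir NE: first cell 'B' (not opp) -> no flip
Dir W: opp run (5,3) capped by B -> flip
Dir E: first cell '.' (not opp) -> no flip
Dir SW: first cell '.' (not opp) -> no flip
Dir S: first cell '.' (not opp) -> no flip
Dir SE: first cell '.' (not opp) -> no flip
All flips: (5,3)

Answer: ........
........
..WB....
...WWW..
.BBWWB..
..BBB...
.BW.....
........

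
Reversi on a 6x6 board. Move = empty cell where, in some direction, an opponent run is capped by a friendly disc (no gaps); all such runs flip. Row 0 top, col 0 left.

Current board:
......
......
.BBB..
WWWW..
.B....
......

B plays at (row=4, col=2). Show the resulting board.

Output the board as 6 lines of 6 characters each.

Answer: ......
......
.BBB..
WWBW..
.BB...
......

Derivation:
Place B at (4,2); scan 8 dirs for brackets.
Dir NW: opp run (3,1), next='.' -> no flip
Dir N: opp run (3,2) capped by B -> flip
Dir NE: opp run (3,3), next='.' -> no flip
Dir W: first cell 'B' (not opp) -> no flip
Dir E: first cell '.' (not opp) -> no flip
Dir SW: first cell '.' (not opp) -> no flip
Dir S: first cell '.' (not opp) -> no flip
Dir SE: first cell '.' (not opp) -> no flip
All flips: (3,2)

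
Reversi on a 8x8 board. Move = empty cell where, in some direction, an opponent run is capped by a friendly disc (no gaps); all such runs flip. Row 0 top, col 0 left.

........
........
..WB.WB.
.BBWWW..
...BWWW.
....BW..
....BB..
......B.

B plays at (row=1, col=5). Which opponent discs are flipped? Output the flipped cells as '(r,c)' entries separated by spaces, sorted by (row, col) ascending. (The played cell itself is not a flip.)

Answer: (2,5) (3,5) (4,5) (5,5)

Derivation:
Dir NW: first cell '.' (not opp) -> no flip
Dir N: first cell '.' (not opp) -> no flip
Dir NE: first cell '.' (not opp) -> no flip
Dir W: first cell '.' (not opp) -> no flip
Dir E: first cell '.' (not opp) -> no flip
Dir SW: first cell '.' (not opp) -> no flip
Dir S: opp run (2,5) (3,5) (4,5) (5,5) capped by B -> flip
Dir SE: first cell 'B' (not opp) -> no flip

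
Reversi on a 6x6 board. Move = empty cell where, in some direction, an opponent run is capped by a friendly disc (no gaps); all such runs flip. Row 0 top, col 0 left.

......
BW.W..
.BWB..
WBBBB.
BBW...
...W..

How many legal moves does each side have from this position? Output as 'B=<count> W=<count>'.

Answer: B=9 W=9

Derivation:
-- B to move --
(0,0): flips 2 -> legal
(0,1): flips 1 -> legal
(0,2): no bracket -> illegal
(0,3): flips 1 -> legal
(0,4): flips 2 -> legal
(1,2): flips 2 -> legal
(1,4): no bracket -> illegal
(2,0): flips 1 -> legal
(2,4): no bracket -> illegal
(4,3): flips 1 -> legal
(4,4): no bracket -> illegal
(5,1): flips 1 -> legal
(5,2): flips 1 -> legal
(5,4): no bracket -> illegal
B mobility = 9
-- W to move --
(0,0): no bracket -> illegal
(0,1): no bracket -> illegal
(1,2): flips 1 -> legal
(1,4): no bracket -> illegal
(2,0): flips 2 -> legal
(2,4): flips 2 -> legal
(2,5): no bracket -> illegal
(3,5): flips 4 -> legal
(4,3): flips 2 -> legal
(4,4): flips 1 -> legal
(4,5): no bracket -> illegal
(5,0): flips 1 -> legal
(5,1): flips 3 -> legal
(5,2): flips 1 -> legal
W mobility = 9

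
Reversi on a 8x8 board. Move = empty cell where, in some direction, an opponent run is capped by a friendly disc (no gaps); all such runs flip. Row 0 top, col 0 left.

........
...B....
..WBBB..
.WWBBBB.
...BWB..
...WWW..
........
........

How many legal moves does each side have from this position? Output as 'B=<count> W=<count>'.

-- B to move --
(1,1): flips 1 -> legal
(1,2): no bracket -> illegal
(2,0): no bracket -> illegal
(2,1): flips 2 -> legal
(3,0): flips 2 -> legal
(4,0): flips 2 -> legal
(4,1): flips 1 -> legal
(4,2): no bracket -> illegal
(4,6): no bracket -> illegal
(5,2): no bracket -> illegal
(5,6): no bracket -> illegal
(6,2): flips 2 -> legal
(6,3): flips 2 -> legal
(6,4): flips 2 -> legal
(6,5): flips 2 -> legal
(6,6): flips 2 -> legal
B mobility = 10
-- W to move --
(0,2): no bracket -> illegal
(0,3): flips 4 -> legal
(0,4): flips 1 -> legal
(1,2): no bracket -> illegal
(1,4): flips 3 -> legal
(1,5): flips 3 -> legal
(1,6): no bracket -> illegal
(2,6): flips 4 -> legal
(2,7): flips 2 -> legal
(3,7): flips 4 -> legal
(4,2): flips 1 -> legal
(4,6): flips 1 -> legal
(4,7): no bracket -> illegal
(5,2): no bracket -> illegal
(5,6): no bracket -> illegal
W mobility = 9

Answer: B=10 W=9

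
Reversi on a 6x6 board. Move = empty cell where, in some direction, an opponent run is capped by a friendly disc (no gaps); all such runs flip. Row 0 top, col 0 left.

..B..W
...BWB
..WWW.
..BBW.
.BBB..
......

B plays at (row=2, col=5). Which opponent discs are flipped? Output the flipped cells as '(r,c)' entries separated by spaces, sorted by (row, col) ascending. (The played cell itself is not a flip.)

Dir NW: opp run (1,4), next='.' -> no flip
Dir N: first cell 'B' (not opp) -> no flip
Dir NE: edge -> no flip
Dir W: opp run (2,4) (2,3) (2,2), next='.' -> no flip
Dir E: edge -> no flip
Dir SW: opp run (3,4) capped by B -> flip
Dir S: first cell '.' (not opp) -> no flip
Dir SE: edge -> no flip

Answer: (3,4)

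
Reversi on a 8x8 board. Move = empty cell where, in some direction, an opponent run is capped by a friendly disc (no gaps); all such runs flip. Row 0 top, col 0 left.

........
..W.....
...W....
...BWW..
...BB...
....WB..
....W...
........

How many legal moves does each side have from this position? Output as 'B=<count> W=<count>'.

-- B to move --
(0,1): no bracket -> illegal
(0,2): no bracket -> illegal
(0,3): no bracket -> illegal
(1,1): no bracket -> illegal
(1,3): flips 1 -> legal
(1,4): no bracket -> illegal
(2,1): no bracket -> illegal
(2,2): no bracket -> illegal
(2,4): flips 1 -> legal
(2,5): flips 1 -> legal
(2,6): flips 1 -> legal
(3,2): no bracket -> illegal
(3,6): flips 2 -> legal
(4,5): no bracket -> illegal
(4,6): no bracket -> illegal
(5,3): flips 1 -> legal
(6,3): no bracket -> illegal
(6,5): flips 1 -> legal
(7,3): flips 1 -> legal
(7,4): flips 2 -> legal
(7,5): no bracket -> illegal
B mobility = 9
-- W to move --
(2,2): no bracket -> illegal
(2,4): no bracket -> illegal
(3,2): flips 2 -> legal
(4,2): no bracket -> illegal
(4,5): no bracket -> illegal
(4,6): flips 1 -> legal
(5,2): flips 1 -> legal
(5,3): flips 3 -> legal
(5,6): flips 1 -> legal
(6,5): no bracket -> illegal
(6,6): no bracket -> illegal
W mobility = 5

Answer: B=9 W=5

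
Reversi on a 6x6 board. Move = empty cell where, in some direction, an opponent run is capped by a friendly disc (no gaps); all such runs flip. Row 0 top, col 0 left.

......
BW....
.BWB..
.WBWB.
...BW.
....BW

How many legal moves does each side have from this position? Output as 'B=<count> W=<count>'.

-- B to move --
(0,0): no bracket -> illegal
(0,1): flips 1 -> legal
(0,2): no bracket -> illegal
(1,2): flips 2 -> legal
(1,3): no bracket -> illegal
(2,0): no bracket -> illegal
(2,4): no bracket -> illegal
(3,0): flips 1 -> legal
(3,5): no bracket -> illegal
(4,0): no bracket -> illegal
(4,1): flips 1 -> legal
(4,2): no bracket -> illegal
(4,5): flips 1 -> legal
(5,3): no bracket -> illegal
B mobility = 5
-- W to move --
(0,0): no bracket -> illegal
(0,1): no bracket -> illegal
(1,2): no bracket -> illegal
(1,3): flips 1 -> legal
(1,4): no bracket -> illegal
(2,0): flips 1 -> legal
(2,4): flips 2 -> legal
(2,5): no bracket -> illegal
(3,0): no bracket -> illegal
(3,5): flips 1 -> legal
(4,1): no bracket -> illegal
(4,2): flips 2 -> legal
(4,5): no bracket -> illegal
(5,2): no bracket -> illegal
(5,3): flips 2 -> legal
W mobility = 6

Answer: B=5 W=6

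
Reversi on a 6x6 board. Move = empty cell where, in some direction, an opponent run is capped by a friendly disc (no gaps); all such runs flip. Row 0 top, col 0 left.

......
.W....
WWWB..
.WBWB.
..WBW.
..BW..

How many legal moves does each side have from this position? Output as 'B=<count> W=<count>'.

Answer: B=6 W=5

Derivation:
-- B to move --
(0,0): no bracket -> illegal
(0,1): no bracket -> illegal
(0,2): no bracket -> illegal
(1,0): flips 1 -> legal
(1,2): flips 1 -> legal
(1,3): no bracket -> illegal
(2,4): no bracket -> illegal
(3,0): flips 1 -> legal
(3,5): no bracket -> illegal
(4,0): no bracket -> illegal
(4,1): flips 1 -> legal
(4,5): flips 1 -> legal
(5,1): no bracket -> illegal
(5,4): flips 2 -> legal
(5,5): no bracket -> illegal
B mobility = 6
-- W to move --
(1,2): no bracket -> illegal
(1,3): flips 1 -> legal
(1,4): no bracket -> illegal
(2,4): flips 2 -> legal
(2,5): no bracket -> illegal
(3,5): flips 1 -> legal
(4,1): no bracket -> illegal
(4,5): no bracket -> illegal
(5,1): flips 1 -> legal
(5,4): flips 2 -> legal
W mobility = 5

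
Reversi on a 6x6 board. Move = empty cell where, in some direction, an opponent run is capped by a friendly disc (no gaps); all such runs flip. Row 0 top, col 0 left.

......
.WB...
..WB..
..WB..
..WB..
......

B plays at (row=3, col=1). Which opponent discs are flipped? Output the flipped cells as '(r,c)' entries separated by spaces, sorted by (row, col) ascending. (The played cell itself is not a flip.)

Dir NW: first cell '.' (not opp) -> no flip
Dir N: first cell '.' (not opp) -> no flip
Dir NE: opp run (2,2), next='.' -> no flip
Dir W: first cell '.' (not opp) -> no flip
Dir E: opp run (3,2) capped by B -> flip
Dir SW: first cell '.' (not opp) -> no flip
Dir S: first cell '.' (not opp) -> no flip
Dir SE: opp run (4,2), next='.' -> no flip

Answer: (3,2)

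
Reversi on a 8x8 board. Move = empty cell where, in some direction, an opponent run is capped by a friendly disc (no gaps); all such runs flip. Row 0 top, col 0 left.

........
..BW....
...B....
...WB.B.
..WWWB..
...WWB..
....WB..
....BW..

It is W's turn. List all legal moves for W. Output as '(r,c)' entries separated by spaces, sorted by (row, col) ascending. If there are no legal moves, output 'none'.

(0,1): no bracket -> illegal
(0,2): no bracket -> illegal
(0,3): no bracket -> illegal
(1,1): flips 1 -> legal
(1,4): no bracket -> illegal
(2,1): no bracket -> illegal
(2,2): no bracket -> illegal
(2,4): flips 1 -> legal
(2,5): flips 1 -> legal
(2,6): no bracket -> illegal
(2,7): flips 2 -> legal
(3,2): no bracket -> illegal
(3,5): flips 4 -> legal
(3,7): no bracket -> illegal
(4,6): flips 2 -> legal
(4,7): no bracket -> illegal
(5,6): flips 1 -> legal
(6,3): no bracket -> illegal
(6,6): flips 2 -> legal
(7,3): flips 1 -> legal
(7,6): flips 1 -> legal

Answer: (1,1) (2,4) (2,5) (2,7) (3,5) (4,6) (5,6) (6,6) (7,3) (7,6)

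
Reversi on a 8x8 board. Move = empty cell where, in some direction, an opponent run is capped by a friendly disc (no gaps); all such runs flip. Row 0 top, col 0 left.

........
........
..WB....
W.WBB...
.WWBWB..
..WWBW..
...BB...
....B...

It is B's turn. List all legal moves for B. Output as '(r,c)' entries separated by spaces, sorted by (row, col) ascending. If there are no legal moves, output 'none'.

Answer: (1,1) (2,1) (3,1) (4,0) (4,6) (5,0) (5,1) (5,6) (6,1) (6,5) (6,6)

Derivation:
(1,1): flips 1 -> legal
(1,2): no bracket -> illegal
(1,3): no bracket -> illegal
(2,0): no bracket -> illegal
(2,1): flips 2 -> legal
(3,1): flips 3 -> legal
(3,5): no bracket -> illegal
(4,0): flips 2 -> legal
(4,6): flips 1 -> legal
(5,0): flips 2 -> legal
(5,1): flips 3 -> legal
(5,6): flips 1 -> legal
(6,1): flips 1 -> legal
(6,2): no bracket -> illegal
(6,5): flips 1 -> legal
(6,6): flips 2 -> legal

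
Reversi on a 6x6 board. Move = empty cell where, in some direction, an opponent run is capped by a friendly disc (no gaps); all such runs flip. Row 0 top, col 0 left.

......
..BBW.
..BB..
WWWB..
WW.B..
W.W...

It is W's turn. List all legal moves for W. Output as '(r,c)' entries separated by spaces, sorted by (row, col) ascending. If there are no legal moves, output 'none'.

(0,1): no bracket -> illegal
(0,2): flips 2 -> legal
(0,3): no bracket -> illegal
(0,4): flips 2 -> legal
(1,1): flips 2 -> legal
(2,1): no bracket -> illegal
(2,4): no bracket -> illegal
(3,4): flips 2 -> legal
(4,2): no bracket -> illegal
(4,4): no bracket -> illegal
(5,3): no bracket -> illegal
(5,4): flips 1 -> legal

Answer: (0,2) (0,4) (1,1) (3,4) (5,4)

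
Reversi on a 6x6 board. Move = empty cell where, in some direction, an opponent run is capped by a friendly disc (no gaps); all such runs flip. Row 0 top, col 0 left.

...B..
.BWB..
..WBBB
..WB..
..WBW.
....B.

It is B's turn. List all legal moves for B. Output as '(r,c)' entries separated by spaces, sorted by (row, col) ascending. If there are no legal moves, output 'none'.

(0,1): flips 1 -> legal
(0,2): no bracket -> illegal
(2,1): flips 3 -> legal
(3,1): flips 2 -> legal
(3,4): flips 1 -> legal
(3,5): no bracket -> illegal
(4,1): flips 2 -> legal
(4,5): flips 1 -> legal
(5,1): flips 1 -> legal
(5,2): no bracket -> illegal
(5,3): no bracket -> illegal
(5,5): flips 1 -> legal

Answer: (0,1) (2,1) (3,1) (3,4) (4,1) (4,5) (5,1) (5,5)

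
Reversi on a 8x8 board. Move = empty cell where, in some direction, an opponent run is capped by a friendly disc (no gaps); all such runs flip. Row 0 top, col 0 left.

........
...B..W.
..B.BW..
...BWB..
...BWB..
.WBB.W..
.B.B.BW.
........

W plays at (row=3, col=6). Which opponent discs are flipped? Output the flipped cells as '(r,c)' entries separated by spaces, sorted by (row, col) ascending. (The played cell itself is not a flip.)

Answer: (3,5)

Derivation:
Dir NW: first cell 'W' (not opp) -> no flip
Dir N: first cell '.' (not opp) -> no flip
Dir NE: first cell '.' (not opp) -> no flip
Dir W: opp run (3,5) capped by W -> flip
Dir E: first cell '.' (not opp) -> no flip
Dir SW: opp run (4,5), next='.' -> no flip
Dir S: first cell '.' (not opp) -> no flip
Dir SE: first cell '.' (not opp) -> no flip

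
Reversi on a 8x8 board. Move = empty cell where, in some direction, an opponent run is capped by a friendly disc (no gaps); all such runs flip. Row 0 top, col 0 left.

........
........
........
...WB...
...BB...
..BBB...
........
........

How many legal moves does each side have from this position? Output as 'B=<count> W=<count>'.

-- B to move --
(2,2): flips 1 -> legal
(2,3): flips 1 -> legal
(2,4): no bracket -> illegal
(3,2): flips 1 -> legal
(4,2): no bracket -> illegal
B mobility = 3
-- W to move --
(2,3): no bracket -> illegal
(2,4): no bracket -> illegal
(2,5): no bracket -> illegal
(3,2): no bracket -> illegal
(3,5): flips 1 -> legal
(4,1): no bracket -> illegal
(4,2): no bracket -> illegal
(4,5): no bracket -> illegal
(5,1): no bracket -> illegal
(5,5): flips 1 -> legal
(6,1): no bracket -> illegal
(6,2): no bracket -> illegal
(6,3): flips 2 -> legal
(6,4): no bracket -> illegal
(6,5): no bracket -> illegal
W mobility = 3

Answer: B=3 W=3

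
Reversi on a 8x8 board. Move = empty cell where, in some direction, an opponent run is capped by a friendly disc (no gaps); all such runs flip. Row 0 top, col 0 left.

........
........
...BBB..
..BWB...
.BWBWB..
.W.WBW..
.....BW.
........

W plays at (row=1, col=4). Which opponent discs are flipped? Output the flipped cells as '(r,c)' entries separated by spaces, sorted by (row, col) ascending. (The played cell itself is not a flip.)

Answer: (2,4) (3,4)

Derivation:
Dir NW: first cell '.' (not opp) -> no flip
Dir N: first cell '.' (not opp) -> no flip
Dir NE: first cell '.' (not opp) -> no flip
Dir W: first cell '.' (not opp) -> no flip
Dir E: first cell '.' (not opp) -> no flip
Dir SW: opp run (2,3) (3,2) (4,1), next='.' -> no flip
Dir S: opp run (2,4) (3,4) capped by W -> flip
Dir SE: opp run (2,5), next='.' -> no flip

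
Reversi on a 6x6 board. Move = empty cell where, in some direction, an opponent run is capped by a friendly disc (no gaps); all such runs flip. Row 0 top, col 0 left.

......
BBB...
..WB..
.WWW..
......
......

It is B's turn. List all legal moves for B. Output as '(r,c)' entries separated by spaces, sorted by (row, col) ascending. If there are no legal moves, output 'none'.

Answer: (2,1) (4,1) (4,2) (4,3) (4,4)

Derivation:
(1,3): no bracket -> illegal
(2,0): no bracket -> illegal
(2,1): flips 1 -> legal
(2,4): no bracket -> illegal
(3,0): no bracket -> illegal
(3,4): no bracket -> illegal
(4,0): no bracket -> illegal
(4,1): flips 1 -> legal
(4,2): flips 2 -> legal
(4,3): flips 1 -> legal
(4,4): flips 2 -> legal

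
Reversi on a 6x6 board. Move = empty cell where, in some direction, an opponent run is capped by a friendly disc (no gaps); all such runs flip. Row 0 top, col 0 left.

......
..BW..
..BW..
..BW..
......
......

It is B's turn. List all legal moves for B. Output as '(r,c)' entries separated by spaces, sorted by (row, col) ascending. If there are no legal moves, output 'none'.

Answer: (0,4) (1,4) (2,4) (3,4) (4,4)

Derivation:
(0,2): no bracket -> illegal
(0,3): no bracket -> illegal
(0,4): flips 1 -> legal
(1,4): flips 2 -> legal
(2,4): flips 1 -> legal
(3,4): flips 2 -> legal
(4,2): no bracket -> illegal
(4,3): no bracket -> illegal
(4,4): flips 1 -> legal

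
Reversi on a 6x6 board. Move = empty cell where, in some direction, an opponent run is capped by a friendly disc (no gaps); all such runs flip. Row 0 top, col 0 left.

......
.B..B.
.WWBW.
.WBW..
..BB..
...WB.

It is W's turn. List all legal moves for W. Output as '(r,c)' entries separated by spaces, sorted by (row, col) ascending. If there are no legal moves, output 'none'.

(0,0): flips 1 -> legal
(0,1): flips 1 -> legal
(0,2): no bracket -> illegal
(0,3): no bracket -> illegal
(0,4): flips 1 -> legal
(0,5): no bracket -> illegal
(1,0): no bracket -> illegal
(1,2): no bracket -> illegal
(1,3): flips 1 -> legal
(1,5): no bracket -> illegal
(2,0): no bracket -> illegal
(2,5): no bracket -> illegal
(3,4): no bracket -> illegal
(4,1): no bracket -> illegal
(4,4): no bracket -> illegal
(4,5): no bracket -> illegal
(5,1): flips 1 -> legal
(5,2): flips 2 -> legal
(5,5): flips 1 -> legal

Answer: (0,0) (0,1) (0,4) (1,3) (5,1) (5,2) (5,5)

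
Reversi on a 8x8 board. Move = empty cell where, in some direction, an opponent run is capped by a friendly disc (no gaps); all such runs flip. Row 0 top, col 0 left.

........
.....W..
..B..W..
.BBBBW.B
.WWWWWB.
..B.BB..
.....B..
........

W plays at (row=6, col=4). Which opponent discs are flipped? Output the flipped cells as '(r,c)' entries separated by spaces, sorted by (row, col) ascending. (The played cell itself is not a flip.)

Dir NW: first cell '.' (not opp) -> no flip
Dir N: opp run (5,4) capped by W -> flip
Dir NE: opp run (5,5) (4,6) (3,7), next=edge -> no flip
Dir W: first cell '.' (not opp) -> no flip
Dir E: opp run (6,5), next='.' -> no flip
Dir SW: first cell '.' (not opp) -> no flip
Dir S: first cell '.' (not opp) -> no flip
Dir SE: first cell '.' (not opp) -> no flip

Answer: (5,4)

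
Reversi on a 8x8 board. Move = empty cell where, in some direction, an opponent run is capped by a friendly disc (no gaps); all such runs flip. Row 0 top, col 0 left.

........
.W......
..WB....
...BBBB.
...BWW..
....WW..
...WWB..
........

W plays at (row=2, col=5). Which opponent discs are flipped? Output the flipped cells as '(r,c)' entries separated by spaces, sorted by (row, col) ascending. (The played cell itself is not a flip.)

Dir NW: first cell '.' (not opp) -> no flip
Dir N: first cell '.' (not opp) -> no flip
Dir NE: first cell '.' (not opp) -> no flip
Dir W: first cell '.' (not opp) -> no flip
Dir E: first cell '.' (not opp) -> no flip
Dir SW: opp run (3,4) (4,3), next='.' -> no flip
Dir S: opp run (3,5) capped by W -> flip
Dir SE: opp run (3,6), next='.' -> no flip

Answer: (3,5)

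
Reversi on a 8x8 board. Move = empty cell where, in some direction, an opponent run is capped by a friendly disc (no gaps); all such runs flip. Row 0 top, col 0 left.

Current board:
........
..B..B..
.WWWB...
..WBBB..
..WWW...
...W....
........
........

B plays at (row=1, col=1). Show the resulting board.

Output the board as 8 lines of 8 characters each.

Place B at (1,1); scan 8 dirs for brackets.
Dir NW: first cell '.' (not opp) -> no flip
Dir N: first cell '.' (not opp) -> no flip
Dir NE: first cell '.' (not opp) -> no flip
Dir W: first cell '.' (not opp) -> no flip
Dir E: first cell 'B' (not opp) -> no flip
Dir SW: first cell '.' (not opp) -> no flip
Dir S: opp run (2,1), next='.' -> no flip
Dir SE: opp run (2,2) capped by B -> flip
All flips: (2,2)

Answer: ........
.BB..B..
.WBWB...
..WBBB..
..WWW...
...W....
........
........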